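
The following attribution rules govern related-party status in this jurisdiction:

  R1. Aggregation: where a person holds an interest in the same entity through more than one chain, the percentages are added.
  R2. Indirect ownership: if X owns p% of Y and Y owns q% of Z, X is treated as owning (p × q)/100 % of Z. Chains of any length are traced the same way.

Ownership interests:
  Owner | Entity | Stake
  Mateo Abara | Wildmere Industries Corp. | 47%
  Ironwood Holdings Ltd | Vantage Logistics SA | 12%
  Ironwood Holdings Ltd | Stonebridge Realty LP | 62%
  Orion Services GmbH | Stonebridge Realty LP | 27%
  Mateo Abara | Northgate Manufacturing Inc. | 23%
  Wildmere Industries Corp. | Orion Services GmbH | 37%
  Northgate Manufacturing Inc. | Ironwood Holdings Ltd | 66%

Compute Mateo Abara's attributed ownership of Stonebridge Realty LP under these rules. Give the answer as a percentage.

14.1069%

Chain via Wildmere Industries Corp. → Orion Services GmbH (R2): 47% × 37% × 27% = 4.6953% of Stonebridge Realty LP.
Chain via Northgate Manufacturing Inc. → Ironwood Holdings Ltd (R2): 23% × 66% × 62% = 9.4116% of Stonebridge Realty LP.
Aggregating (R1): 4.6953% + 9.4116% = 14.1069%.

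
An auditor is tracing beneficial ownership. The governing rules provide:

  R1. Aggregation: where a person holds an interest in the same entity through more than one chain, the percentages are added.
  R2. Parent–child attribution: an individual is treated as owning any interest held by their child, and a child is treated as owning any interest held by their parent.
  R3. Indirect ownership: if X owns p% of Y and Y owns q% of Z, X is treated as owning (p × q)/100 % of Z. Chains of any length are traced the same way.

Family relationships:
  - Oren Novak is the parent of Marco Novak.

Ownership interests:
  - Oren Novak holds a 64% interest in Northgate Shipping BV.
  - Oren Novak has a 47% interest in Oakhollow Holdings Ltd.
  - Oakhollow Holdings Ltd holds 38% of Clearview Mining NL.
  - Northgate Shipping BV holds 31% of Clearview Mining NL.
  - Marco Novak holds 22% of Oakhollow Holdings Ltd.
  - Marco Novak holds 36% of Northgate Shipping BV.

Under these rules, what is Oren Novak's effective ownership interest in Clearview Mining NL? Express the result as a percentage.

57.22%

By parent–child attribution (R2), Oren Novak is treated as also owning Marco Novak's interest in Oakhollow Holdings Ltd, giving 47% + 22% = 69%.
By parent–child attribution (R2), Oren Novak is treated as also owning Marco Novak's interest in Northgate Shipping BV, giving 64% + 36% = 100%.
Chain via Oakhollow Holdings Ltd (R3): 69% × 38% = 26.22% of Clearview Mining NL.
Chain via Northgate Shipping BV (R3): 100% × 31% = 31% of Clearview Mining NL.
Aggregating (R1): 26.22% + 31% = 57.22%.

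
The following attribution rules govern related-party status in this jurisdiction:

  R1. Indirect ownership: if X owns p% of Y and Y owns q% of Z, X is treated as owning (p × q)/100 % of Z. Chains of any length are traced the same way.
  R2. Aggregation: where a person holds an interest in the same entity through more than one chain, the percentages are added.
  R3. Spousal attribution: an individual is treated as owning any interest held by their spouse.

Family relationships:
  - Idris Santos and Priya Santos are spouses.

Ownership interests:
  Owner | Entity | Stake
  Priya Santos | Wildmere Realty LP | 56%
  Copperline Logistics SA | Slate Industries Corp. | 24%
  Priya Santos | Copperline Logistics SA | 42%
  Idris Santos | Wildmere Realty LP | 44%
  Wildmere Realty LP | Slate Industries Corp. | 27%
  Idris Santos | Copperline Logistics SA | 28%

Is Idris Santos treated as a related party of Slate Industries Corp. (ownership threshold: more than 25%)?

Yes

By spousal attribution (R3), Idris Santos is treated as also owning Priya Santos's interest in Wildmere Realty LP, giving 44% + 56% = 100%.
By spousal attribution (R3), Idris Santos is treated as also owning Priya Santos's interest in Copperline Logistics SA, giving 28% + 42% = 70%.
Chain via Wildmere Realty LP (R1): 100% × 27% = 27% of Slate Industries Corp.
Chain via Copperline Logistics SA (R1): 70% × 24% = 16.8% of Slate Industries Corp.
Aggregating (R2): 27% + 16.8% = 43.8%.
43.8% exceeds the 25% threshold, so Idris is a related party to Slate Industries Corp.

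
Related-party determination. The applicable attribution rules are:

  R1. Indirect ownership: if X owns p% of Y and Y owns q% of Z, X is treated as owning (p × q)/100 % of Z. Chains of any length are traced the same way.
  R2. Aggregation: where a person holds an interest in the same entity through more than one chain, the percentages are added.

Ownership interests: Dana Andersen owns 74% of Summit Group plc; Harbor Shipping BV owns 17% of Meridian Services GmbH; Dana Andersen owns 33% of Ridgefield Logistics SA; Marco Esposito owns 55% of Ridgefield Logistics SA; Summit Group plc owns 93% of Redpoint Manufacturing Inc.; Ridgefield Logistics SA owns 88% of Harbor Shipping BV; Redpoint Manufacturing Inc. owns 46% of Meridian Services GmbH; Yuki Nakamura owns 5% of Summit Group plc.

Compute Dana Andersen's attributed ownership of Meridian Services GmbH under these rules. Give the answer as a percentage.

Chain via Summit Group plc → Redpoint Manufacturing Inc. (R1): 74% × 93% × 46% = 31.6572% of Meridian Services GmbH.
Chain via Ridgefield Logistics SA → Harbor Shipping BV (R1): 33% × 88% × 17% = 4.9368% of Meridian Services GmbH.
Aggregating (R2): 31.6572% + 4.9368% = 36.594%.

36.594%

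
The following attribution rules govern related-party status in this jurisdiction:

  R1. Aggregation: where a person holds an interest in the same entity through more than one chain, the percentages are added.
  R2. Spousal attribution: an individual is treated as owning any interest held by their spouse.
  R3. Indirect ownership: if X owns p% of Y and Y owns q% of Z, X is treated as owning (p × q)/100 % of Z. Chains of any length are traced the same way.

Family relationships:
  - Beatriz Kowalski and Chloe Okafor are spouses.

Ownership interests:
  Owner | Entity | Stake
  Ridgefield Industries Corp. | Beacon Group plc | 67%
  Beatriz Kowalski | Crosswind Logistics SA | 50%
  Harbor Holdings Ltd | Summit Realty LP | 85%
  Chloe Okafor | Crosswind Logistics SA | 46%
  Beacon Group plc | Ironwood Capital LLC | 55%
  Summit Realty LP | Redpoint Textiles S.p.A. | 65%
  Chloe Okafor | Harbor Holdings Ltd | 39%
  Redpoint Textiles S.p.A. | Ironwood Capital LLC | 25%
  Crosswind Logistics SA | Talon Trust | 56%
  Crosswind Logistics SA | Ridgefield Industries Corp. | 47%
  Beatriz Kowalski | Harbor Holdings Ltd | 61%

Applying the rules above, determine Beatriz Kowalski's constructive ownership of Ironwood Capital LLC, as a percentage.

30.43922%

By spousal attribution (R2), Beatriz Kowalski is treated as also owning Chloe Okafor's interest in Crosswind Logistics SA, giving 50% + 46% = 96%.
By spousal attribution (R2), Beatriz Kowalski is treated as also owning Chloe Okafor's interest in Harbor Holdings Ltd, giving 61% + 39% = 100%.
Chain via Crosswind Logistics SA → Ridgefield Industries Corp. → Beacon Group plc (R3): 96% × 47% × 67% × 55% = 16.62672% of Ironwood Capital LLC.
Chain via Harbor Holdings Ltd → Summit Realty LP → Redpoint Textiles S.p.A. (R3): 100% × 85% × 65% × 25% = 13.8125% of Ironwood Capital LLC.
Aggregating (R1): 16.62672% + 13.8125% = 30.43922%.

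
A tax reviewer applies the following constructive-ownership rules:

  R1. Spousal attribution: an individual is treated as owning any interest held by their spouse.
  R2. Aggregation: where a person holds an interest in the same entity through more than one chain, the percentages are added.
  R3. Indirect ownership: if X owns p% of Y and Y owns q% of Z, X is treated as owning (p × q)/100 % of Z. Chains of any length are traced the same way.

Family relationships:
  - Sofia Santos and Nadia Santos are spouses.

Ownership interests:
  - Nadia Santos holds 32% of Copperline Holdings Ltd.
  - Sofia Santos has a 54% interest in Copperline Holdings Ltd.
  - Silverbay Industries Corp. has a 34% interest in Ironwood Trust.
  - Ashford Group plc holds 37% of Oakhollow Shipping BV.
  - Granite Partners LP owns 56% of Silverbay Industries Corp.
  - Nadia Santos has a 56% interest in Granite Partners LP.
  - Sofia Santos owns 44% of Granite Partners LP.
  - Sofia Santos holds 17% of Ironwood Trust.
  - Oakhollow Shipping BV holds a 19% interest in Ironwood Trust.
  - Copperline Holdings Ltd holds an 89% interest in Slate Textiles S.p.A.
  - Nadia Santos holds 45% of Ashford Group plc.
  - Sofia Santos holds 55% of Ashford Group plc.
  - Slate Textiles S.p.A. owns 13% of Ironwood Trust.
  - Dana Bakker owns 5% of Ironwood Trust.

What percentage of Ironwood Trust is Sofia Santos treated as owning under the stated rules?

By spousal attribution (R1), Sofia Santos is treated as also owning Nadia Santos's interest in Granite Partners LP, giving 44% + 56% = 100%.
By spousal attribution (R1), Sofia Santos is treated as also owning Nadia Santos's interest in Ashford Group plc, giving 55% + 45% = 100%.
By spousal attribution (R1), Sofia Santos is treated as also owning Nadia Santos's interest in Copperline Holdings Ltd, giving 54% + 32% = 86%.
Chain via Granite Partners LP → Silverbay Industries Corp. (R3): 100% × 56% × 34% = 19.04% of Ironwood Trust.
Chain via Ashford Group plc → Oakhollow Shipping BV (R3): 100% × 37% × 19% = 7.03% of Ironwood Trust.
Chain via Copperline Holdings Ltd → Slate Textiles S.p.A. (R3): 86% × 89% × 13% = 9.9502% of Ironwood Trust.
Direct interest in Ironwood Trust: 17%.
Aggregating (R2): 19.04% + 7.03% + 9.9502% + 17% = 53.0202%.

53.0202%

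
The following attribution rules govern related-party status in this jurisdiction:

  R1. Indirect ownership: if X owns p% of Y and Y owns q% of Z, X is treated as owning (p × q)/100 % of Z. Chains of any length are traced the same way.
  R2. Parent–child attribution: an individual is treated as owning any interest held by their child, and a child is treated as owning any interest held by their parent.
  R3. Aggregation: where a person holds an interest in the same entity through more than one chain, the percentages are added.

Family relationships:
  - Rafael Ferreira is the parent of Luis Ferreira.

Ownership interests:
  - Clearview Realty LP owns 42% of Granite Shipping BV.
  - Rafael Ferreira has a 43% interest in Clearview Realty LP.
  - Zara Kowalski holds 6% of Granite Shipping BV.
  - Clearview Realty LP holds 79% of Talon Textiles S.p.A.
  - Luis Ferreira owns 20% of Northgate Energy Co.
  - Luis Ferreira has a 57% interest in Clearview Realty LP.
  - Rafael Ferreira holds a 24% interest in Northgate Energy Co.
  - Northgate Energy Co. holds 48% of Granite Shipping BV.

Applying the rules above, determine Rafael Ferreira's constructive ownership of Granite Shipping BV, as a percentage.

63.12%

By parent–child attribution (R2), Rafael Ferreira is treated as also owning Luis Ferreira's interest in Northgate Energy Co, giving 24% + 20% = 44%.
By parent–child attribution (R2), Rafael Ferreira is treated as also owning Luis Ferreira's interest in Clearview Realty LP, giving 43% + 57% = 100%.
Chain via Northgate Energy Co. (R1): 44% × 48% = 21.12% of Granite Shipping BV.
Chain via Clearview Realty LP (R1): 100% × 42% = 42% of Granite Shipping BV.
Aggregating (R3): 21.12% + 42% = 63.12%.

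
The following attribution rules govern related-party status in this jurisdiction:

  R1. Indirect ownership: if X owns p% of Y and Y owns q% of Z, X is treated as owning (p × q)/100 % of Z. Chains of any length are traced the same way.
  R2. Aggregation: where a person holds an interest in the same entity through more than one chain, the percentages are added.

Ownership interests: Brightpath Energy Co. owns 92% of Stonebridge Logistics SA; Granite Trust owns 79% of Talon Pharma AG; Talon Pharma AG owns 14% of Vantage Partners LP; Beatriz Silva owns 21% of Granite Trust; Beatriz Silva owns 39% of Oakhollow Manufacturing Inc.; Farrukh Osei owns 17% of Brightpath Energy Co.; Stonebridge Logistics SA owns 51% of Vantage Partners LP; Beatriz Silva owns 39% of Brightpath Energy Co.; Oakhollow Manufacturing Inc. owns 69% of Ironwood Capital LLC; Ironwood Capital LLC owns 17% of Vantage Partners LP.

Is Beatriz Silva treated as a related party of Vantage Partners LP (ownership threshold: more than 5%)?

Chain via Granite Trust → Talon Pharma AG (R1): 21% × 79% × 14% = 2.3226% of Vantage Partners LP.
Chain via Oakhollow Manufacturing Inc. → Ironwood Capital LLC (R1): 39% × 69% × 17% = 4.5747% of Vantage Partners LP.
Chain via Brightpath Energy Co. → Stonebridge Logistics SA (R1): 39% × 92% × 51% = 18.2988% of Vantage Partners LP.
Aggregating (R2): 2.3226% + 4.5747% + 18.2988% = 25.1961%.
25.1961% exceeds the 5% threshold, so Beatriz is a related party to Vantage Partners LP.

Yes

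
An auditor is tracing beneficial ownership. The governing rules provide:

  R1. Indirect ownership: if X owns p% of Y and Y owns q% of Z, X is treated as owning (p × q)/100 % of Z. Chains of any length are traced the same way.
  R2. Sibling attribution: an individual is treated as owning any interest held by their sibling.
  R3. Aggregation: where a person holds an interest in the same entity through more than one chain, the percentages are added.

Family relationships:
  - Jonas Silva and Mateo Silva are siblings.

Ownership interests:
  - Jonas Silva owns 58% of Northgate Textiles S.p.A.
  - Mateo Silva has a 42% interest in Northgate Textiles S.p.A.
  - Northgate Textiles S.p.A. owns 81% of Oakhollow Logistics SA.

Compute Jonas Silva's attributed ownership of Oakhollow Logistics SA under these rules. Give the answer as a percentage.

81%

By sibling attribution (R2), Jonas Silva is treated as also owning Mateo Silva's interest in Northgate Textiles S.p.A, giving 58% + 42% = 100%.
Chain via Northgate Textiles S.p.A. (R1): 100% × 81% = 81% of Oakhollow Logistics SA.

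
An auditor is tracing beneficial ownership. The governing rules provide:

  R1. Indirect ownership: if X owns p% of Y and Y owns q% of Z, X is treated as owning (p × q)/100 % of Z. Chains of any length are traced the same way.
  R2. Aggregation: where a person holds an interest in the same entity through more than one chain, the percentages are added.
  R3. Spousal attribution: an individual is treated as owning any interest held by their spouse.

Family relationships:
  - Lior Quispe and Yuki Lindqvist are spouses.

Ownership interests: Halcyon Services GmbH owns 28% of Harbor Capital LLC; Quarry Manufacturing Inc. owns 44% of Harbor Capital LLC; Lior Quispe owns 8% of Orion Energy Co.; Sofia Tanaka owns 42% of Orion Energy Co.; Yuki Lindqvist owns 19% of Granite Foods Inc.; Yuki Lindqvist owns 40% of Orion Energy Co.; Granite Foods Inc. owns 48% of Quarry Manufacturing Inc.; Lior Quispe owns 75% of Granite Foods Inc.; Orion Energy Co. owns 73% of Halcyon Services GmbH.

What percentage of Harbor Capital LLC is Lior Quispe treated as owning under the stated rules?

By spousal attribution (R3), Lior Quispe is treated as also owning Yuki Lindqvist's interest in Granite Foods Inc, giving 75% + 19% = 94%.
By spousal attribution (R3), Lior Quispe is treated as also owning Yuki Lindqvist's interest in Orion Energy Co, giving 8% + 40% = 48%.
Chain via Granite Foods Inc. → Quarry Manufacturing Inc. (R1): 94% × 48% × 44% = 19.8528% of Harbor Capital LLC.
Chain via Orion Energy Co. → Halcyon Services GmbH (R1): 48% × 73% × 28% = 9.8112% of Harbor Capital LLC.
Aggregating (R2): 19.8528% + 9.8112% = 29.664%.

29.664%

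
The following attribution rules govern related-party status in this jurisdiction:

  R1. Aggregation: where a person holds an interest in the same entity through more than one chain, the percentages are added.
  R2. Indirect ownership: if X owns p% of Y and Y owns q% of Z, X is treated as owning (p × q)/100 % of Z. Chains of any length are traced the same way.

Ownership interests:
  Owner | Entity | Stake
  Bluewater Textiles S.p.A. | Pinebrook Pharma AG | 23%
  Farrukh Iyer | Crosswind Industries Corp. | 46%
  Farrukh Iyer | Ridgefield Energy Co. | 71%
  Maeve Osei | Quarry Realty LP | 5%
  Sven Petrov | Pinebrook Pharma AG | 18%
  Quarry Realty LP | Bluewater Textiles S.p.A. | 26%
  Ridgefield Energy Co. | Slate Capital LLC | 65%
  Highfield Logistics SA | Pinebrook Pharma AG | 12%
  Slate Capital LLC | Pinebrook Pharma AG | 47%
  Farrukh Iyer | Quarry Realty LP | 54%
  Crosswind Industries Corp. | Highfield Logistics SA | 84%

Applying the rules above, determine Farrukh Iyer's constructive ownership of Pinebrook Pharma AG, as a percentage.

29.5565%

Chain via Quarry Realty LP → Bluewater Textiles S.p.A. (R2): 54% × 26% × 23% = 3.2292% of Pinebrook Pharma AG.
Chain via Ridgefield Energy Co. → Slate Capital LLC (R2): 71% × 65% × 47% = 21.6905% of Pinebrook Pharma AG.
Chain via Crosswind Industries Corp. → Highfield Logistics SA (R2): 46% × 84% × 12% = 4.6368% of Pinebrook Pharma AG.
Aggregating (R1): 3.2292% + 21.6905% + 4.6368% = 29.5565%.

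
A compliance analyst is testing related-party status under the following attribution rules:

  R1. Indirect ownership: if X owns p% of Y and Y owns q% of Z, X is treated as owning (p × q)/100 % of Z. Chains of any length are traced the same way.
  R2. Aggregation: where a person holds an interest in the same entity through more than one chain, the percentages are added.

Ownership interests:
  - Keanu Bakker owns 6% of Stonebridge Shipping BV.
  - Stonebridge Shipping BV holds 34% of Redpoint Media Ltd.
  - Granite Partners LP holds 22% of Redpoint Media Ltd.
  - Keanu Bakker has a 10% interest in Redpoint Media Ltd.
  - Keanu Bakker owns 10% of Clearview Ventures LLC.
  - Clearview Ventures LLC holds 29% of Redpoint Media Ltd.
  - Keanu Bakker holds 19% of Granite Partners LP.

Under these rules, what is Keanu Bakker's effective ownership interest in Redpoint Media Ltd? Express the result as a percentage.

Chain via Granite Partners LP (R1): 19% × 22% = 4.18% of Redpoint Media Ltd.
Chain via Clearview Ventures LLC (R1): 10% × 29% = 2.9% of Redpoint Media Ltd.
Chain via Stonebridge Shipping BV (R1): 6% × 34% = 2.04% of Redpoint Media Ltd.
Direct interest in Redpoint Media Ltd: 10%.
Aggregating (R2): 4.18% + 2.9% + 2.04% + 10% = 19.12%.

19.12%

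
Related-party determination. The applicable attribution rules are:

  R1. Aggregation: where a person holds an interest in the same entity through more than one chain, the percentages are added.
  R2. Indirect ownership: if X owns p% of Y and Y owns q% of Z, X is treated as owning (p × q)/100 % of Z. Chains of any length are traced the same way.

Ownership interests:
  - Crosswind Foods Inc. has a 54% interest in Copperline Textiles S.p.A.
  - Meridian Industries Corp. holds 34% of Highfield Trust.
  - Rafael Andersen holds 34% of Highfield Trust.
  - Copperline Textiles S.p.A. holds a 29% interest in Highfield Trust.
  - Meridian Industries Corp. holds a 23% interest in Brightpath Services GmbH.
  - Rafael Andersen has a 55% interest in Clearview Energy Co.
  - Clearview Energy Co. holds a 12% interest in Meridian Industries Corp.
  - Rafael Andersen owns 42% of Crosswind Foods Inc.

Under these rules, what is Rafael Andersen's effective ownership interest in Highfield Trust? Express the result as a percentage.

42.8212%

Chain via Clearview Energy Co. → Meridian Industries Corp. (R2): 55% × 12% × 34% = 2.244% of Highfield Trust.
Chain via Crosswind Foods Inc. → Copperline Textiles S.p.A. (R2): 42% × 54% × 29% = 6.5772% of Highfield Trust.
Direct interest in Highfield Trust: 34%.
Aggregating (R1): 2.244% + 6.5772% + 34% = 42.8212%.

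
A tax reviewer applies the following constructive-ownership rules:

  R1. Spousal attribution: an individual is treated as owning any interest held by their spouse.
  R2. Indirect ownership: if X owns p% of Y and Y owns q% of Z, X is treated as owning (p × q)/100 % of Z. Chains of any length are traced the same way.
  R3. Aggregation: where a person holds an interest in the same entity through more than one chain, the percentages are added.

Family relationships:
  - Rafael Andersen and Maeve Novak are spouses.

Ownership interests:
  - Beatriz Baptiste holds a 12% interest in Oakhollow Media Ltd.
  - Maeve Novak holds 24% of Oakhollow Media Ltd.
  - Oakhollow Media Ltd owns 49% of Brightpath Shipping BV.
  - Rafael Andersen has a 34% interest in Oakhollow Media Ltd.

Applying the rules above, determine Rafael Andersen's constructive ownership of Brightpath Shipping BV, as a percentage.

28.42%

By spousal attribution (R1), Rafael Andersen is treated as also owning Maeve Novak's interest in Oakhollow Media Ltd, giving 34% + 24% = 58%.
Chain via Oakhollow Media Ltd (R2): 58% × 49% = 28.42% of Brightpath Shipping BV.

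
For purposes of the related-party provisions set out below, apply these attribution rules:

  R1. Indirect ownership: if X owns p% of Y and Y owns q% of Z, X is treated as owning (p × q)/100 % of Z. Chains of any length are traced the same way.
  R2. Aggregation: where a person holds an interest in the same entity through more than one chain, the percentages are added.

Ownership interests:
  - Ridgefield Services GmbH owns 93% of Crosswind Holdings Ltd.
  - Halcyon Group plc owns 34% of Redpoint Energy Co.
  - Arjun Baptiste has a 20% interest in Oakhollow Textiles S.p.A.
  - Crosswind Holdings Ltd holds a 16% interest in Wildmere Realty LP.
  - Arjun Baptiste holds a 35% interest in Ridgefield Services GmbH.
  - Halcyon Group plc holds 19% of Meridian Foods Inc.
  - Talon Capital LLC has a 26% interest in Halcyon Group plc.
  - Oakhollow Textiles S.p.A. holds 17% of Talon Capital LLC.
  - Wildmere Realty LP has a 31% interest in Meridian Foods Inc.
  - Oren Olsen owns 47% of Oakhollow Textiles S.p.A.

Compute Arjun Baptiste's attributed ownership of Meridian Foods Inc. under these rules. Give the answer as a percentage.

Chain via Oakhollow Textiles S.p.A. → Talon Capital LLC → Halcyon Group plc (R1): 20% × 17% × 26% × 19% = 0.16796% of Meridian Foods Inc.
Chain via Ridgefield Services GmbH → Crosswind Holdings Ltd → Wildmere Realty LP (R1): 35% × 93% × 16% × 31% = 1.61448% of Meridian Foods Inc.
Aggregating (R2): 0.16796% + 1.61448% = 1.78244%.

1.78244%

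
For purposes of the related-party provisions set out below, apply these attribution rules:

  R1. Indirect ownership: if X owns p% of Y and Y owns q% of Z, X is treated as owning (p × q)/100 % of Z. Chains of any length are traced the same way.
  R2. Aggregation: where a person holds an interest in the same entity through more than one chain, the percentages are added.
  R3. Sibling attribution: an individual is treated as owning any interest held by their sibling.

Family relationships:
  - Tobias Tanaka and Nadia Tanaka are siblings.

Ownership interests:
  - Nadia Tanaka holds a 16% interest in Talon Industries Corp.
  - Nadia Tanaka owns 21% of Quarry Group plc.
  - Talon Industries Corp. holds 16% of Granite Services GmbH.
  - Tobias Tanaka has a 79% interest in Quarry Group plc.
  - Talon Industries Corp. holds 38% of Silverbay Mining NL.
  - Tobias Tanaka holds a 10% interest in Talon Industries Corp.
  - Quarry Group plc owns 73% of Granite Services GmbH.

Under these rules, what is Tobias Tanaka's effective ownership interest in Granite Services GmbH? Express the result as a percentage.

77.16%

By sibling attribution (R3), Tobias Tanaka is treated as also owning Nadia Tanaka's interest in Talon Industries Corp, giving 10% + 16% = 26%.
By sibling attribution (R3), Tobias Tanaka is treated as also owning Nadia Tanaka's interest in Quarry Group plc, giving 79% + 21% = 100%.
Chain via Talon Industries Corp. (R1): 26% × 16% = 4.16% of Granite Services GmbH.
Chain via Quarry Group plc (R1): 100% × 73% = 73% of Granite Services GmbH.
Aggregating (R2): 4.16% + 73% = 77.16%.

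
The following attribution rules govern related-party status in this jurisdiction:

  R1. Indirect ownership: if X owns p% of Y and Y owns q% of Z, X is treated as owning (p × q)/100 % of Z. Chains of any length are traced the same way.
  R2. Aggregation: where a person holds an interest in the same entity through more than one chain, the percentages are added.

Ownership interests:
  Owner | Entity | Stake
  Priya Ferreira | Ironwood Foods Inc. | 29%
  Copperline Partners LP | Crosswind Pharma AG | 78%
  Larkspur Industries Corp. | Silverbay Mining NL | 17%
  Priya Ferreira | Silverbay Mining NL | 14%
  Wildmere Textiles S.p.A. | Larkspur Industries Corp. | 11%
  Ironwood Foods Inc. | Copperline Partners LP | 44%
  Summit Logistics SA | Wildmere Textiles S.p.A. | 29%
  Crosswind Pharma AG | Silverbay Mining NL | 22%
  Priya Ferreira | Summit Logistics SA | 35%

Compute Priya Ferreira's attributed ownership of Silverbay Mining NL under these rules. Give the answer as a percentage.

Chain via Summit Logistics SA → Wildmere Textiles S.p.A. → Larkspur Industries Corp. (R1): 35% × 29% × 11% × 17% = 0.189805% of Silverbay Mining NL.
Chain via Ironwood Foods Inc. → Copperline Partners LP → Crosswind Pharma AG (R1): 29% × 44% × 78% × 22% = 2.189616% of Silverbay Mining NL.
Direct interest in Silverbay Mining NL: 14%.
Aggregating (R2): 0.189805% + 2.189616% + 14% = 16.379421%.

16.379421%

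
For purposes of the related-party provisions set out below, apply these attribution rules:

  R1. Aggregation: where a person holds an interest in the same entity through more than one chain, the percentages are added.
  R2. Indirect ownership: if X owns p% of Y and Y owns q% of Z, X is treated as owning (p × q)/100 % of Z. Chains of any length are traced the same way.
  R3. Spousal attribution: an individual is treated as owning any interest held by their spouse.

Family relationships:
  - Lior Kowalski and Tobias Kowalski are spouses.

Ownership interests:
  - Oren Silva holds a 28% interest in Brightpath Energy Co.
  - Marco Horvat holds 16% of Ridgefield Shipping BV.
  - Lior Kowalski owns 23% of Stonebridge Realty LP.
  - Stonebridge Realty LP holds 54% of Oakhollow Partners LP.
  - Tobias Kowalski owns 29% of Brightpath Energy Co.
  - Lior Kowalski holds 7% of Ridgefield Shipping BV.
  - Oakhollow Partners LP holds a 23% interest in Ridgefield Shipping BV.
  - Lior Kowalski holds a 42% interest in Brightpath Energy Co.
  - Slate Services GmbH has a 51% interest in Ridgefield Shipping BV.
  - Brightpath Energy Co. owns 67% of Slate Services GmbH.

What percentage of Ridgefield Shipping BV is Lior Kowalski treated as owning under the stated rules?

By spousal attribution (R3), Lior Kowalski is treated as also owning Tobias Kowalski's interest in Brightpath Energy Co, giving 42% + 29% = 71%.
Chain via Stonebridge Realty LP → Oakhollow Partners LP (R2): 23% × 54% × 23% = 2.8566% of Ridgefield Shipping BV.
Chain via Brightpath Energy Co. → Slate Services GmbH (R2): 71% × 67% × 51% = 24.2607% of Ridgefield Shipping BV.
Direct interest in Ridgefield Shipping BV: 7%.
Aggregating (R1): 2.8566% + 24.2607% + 7% = 34.1173%.

34.1173%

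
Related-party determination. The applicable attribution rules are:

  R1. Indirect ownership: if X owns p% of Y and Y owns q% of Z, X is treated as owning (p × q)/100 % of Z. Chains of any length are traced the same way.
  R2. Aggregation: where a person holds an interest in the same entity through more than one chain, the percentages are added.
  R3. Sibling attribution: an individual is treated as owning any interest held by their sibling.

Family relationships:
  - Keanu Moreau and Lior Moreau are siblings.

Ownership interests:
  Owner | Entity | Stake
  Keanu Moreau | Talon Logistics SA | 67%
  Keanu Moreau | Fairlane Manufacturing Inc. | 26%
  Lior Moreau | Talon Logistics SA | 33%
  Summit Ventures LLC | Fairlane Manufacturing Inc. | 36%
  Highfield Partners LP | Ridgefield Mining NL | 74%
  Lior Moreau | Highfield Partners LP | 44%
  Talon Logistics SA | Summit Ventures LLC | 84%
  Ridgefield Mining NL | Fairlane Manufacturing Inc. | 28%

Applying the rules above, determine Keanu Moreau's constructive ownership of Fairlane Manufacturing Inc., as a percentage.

65.3568%

By sibling attribution (R3), Keanu Moreau is treated as also owning Lior Moreau's interest in Talon Logistics SA, giving 67% + 33% = 100%.
By sibling attribution (R3), Keanu Moreau is treated as owning Lior Moreau's 44% interest in Highfield Partners LP.
Chain via Talon Logistics SA → Summit Ventures LLC (R1): 100% × 84% × 36% = 30.24% of Fairlane Manufacturing Inc.
Direct interest in Fairlane Manufacturing Inc: 26%.
Chain via Highfield Partners LP → Ridgefield Mining NL (R1): 44% × 74% × 28% = 9.1168% of Fairlane Manufacturing Inc.
Aggregating (R2): 30.24% + 26% + 9.1168% = 65.3568%.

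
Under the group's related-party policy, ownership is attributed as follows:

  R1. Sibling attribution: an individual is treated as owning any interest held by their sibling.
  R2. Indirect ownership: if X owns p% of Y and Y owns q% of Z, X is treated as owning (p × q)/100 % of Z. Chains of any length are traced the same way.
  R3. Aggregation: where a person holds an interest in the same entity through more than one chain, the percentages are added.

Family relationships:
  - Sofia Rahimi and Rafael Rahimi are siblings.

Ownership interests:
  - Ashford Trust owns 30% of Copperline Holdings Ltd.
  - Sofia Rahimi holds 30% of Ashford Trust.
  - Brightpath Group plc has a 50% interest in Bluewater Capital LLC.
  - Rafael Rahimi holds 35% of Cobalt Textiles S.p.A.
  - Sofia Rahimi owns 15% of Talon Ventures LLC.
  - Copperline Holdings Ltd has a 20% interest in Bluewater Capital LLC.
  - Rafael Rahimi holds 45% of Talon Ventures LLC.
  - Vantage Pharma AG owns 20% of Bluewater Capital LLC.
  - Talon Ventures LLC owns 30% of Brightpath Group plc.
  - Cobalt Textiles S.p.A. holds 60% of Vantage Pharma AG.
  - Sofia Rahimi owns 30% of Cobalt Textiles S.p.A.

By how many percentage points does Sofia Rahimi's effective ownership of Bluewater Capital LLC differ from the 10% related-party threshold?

By sibling attribution (R1), Sofia Rahimi is treated as also owning Rafael Rahimi's interest in Talon Ventures LLC, giving 15% + 45% = 60%.
By sibling attribution (R1), Sofia Rahimi is treated as also owning Rafael Rahimi's interest in Cobalt Textiles S.p.A, giving 30% + 35% = 65%.
Chain via Talon Ventures LLC → Brightpath Group plc (R2): 60% × 30% × 50% = 9% of Bluewater Capital LLC.
Chain via Ashford Trust → Copperline Holdings Ltd (R2): 30% × 30% × 20% = 1.8% of Bluewater Capital LLC.
Chain via Cobalt Textiles S.p.A. → Vantage Pharma AG (R2): 65% × 60% × 20% = 7.8% of Bluewater Capital LLC.
Aggregating (R3): 9% + 1.8% + 7.8% = 18.6%.
18.6% exceeds the 10% threshold by 8.6 percentage points.

8.6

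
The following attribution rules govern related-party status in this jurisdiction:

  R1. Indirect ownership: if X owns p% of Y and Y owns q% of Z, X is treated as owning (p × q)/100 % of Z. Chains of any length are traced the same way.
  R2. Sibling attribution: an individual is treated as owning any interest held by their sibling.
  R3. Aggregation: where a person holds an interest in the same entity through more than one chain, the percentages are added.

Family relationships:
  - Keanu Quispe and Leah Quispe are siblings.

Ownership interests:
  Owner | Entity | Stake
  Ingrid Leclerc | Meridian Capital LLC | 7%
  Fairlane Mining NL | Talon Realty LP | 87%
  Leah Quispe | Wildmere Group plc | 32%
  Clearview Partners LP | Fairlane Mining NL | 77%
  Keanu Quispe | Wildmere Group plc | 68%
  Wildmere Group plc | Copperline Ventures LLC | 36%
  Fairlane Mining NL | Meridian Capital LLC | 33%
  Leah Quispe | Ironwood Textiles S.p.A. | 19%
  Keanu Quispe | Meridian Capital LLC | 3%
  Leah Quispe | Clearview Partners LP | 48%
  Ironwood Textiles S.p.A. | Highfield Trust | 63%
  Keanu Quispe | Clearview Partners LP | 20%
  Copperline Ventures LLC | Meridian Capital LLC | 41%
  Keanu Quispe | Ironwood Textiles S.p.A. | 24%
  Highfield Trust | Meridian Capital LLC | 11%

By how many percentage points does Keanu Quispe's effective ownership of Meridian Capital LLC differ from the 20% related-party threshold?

18.0187

By sibling attribution (R2), Keanu Quispe is treated as also owning Leah Quispe's interest in Clearview Partners LP, giving 20% + 48% = 68%.
By sibling attribution (R2), Keanu Quispe is treated as also owning Leah Quispe's interest in Wildmere Group plc, giving 68% + 32% = 100%.
By sibling attribution (R2), Keanu Quispe is treated as also owning Leah Quispe's interest in Ironwood Textiles S.p.A, giving 24% + 19% = 43%.
Chain via Clearview Partners LP → Fairlane Mining NL (R1): 68% × 77% × 33% = 17.2788% of Meridian Capital LLC.
Chain via Wildmere Group plc → Copperline Ventures LLC (R1): 100% × 36% × 41% = 14.76% of Meridian Capital LLC.
Chain via Ironwood Textiles S.p.A. → Highfield Trust (R1): 43% × 63% × 11% = 2.9799% of Meridian Capital LLC.
Direct interest in Meridian Capital LLC: 3%.
Aggregating (R3): 17.2788% + 14.76% + 2.9799% + 3% = 38.0187%.
38.0187% exceeds the 20% threshold by 18.0187 percentage points.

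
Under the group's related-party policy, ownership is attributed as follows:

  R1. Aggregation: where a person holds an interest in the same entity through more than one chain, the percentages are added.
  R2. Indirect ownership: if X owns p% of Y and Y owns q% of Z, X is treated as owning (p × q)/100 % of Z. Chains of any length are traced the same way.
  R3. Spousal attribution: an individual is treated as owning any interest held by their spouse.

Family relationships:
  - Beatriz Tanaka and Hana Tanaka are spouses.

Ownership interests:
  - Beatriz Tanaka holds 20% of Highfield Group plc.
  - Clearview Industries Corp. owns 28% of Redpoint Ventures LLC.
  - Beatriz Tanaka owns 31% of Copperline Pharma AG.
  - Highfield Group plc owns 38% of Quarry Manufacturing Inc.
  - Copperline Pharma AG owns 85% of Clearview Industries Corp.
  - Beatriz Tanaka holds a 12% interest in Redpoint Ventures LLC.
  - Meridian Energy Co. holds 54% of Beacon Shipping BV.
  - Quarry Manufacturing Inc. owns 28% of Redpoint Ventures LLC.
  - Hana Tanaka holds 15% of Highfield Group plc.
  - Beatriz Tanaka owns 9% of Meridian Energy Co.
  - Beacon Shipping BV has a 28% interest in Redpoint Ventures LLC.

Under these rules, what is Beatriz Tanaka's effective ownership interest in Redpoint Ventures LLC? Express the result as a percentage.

24.4628%

By spousal attribution (R3), Beatriz Tanaka is treated as also owning Hana Tanaka's interest in Highfield Group plc, giving 20% + 15% = 35%.
Chain via Meridian Energy Co. → Beacon Shipping BV (R2): 9% × 54% × 28% = 1.3608% of Redpoint Ventures LLC.
Chain via Copperline Pharma AG → Clearview Industries Corp. (R2): 31% × 85% × 28% = 7.378% of Redpoint Ventures LLC.
Chain via Highfield Group plc → Quarry Manufacturing Inc. (R2): 35% × 38% × 28% = 3.724% of Redpoint Ventures LLC.
Direct interest in Redpoint Ventures LLC: 12%.
Aggregating (R1): 1.3608% + 7.378% + 3.724% + 12% = 24.4628%.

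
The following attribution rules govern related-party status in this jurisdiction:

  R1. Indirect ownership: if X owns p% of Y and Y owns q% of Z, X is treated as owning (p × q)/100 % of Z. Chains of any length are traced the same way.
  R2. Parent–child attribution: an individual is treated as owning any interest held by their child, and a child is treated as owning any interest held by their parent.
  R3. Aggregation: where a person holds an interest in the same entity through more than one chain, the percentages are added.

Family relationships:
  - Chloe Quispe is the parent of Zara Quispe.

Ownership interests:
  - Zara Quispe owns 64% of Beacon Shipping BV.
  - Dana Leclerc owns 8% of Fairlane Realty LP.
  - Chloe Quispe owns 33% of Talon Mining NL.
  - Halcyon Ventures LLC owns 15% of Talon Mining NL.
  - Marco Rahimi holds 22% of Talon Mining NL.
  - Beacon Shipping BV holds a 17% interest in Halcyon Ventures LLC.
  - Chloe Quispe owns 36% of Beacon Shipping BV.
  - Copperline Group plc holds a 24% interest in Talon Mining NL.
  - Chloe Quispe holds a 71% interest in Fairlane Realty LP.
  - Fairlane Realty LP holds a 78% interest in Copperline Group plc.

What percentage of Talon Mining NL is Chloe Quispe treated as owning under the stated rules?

By parent–child attribution (R2), Chloe Quispe is treated as also owning Zara Quispe's interest in Beacon Shipping BV, giving 36% + 64% = 100%.
Chain via Fairlane Realty LP → Copperline Group plc (R1): 71% × 78% × 24% = 13.2912% of Talon Mining NL.
Chain via Beacon Shipping BV → Halcyon Ventures LLC (R1): 100% × 17% × 15% = 2.55% of Talon Mining NL.
Direct interest in Talon Mining NL: 33%.
Aggregating (R3): 13.2912% + 2.55% + 33% = 48.8412%.

48.8412%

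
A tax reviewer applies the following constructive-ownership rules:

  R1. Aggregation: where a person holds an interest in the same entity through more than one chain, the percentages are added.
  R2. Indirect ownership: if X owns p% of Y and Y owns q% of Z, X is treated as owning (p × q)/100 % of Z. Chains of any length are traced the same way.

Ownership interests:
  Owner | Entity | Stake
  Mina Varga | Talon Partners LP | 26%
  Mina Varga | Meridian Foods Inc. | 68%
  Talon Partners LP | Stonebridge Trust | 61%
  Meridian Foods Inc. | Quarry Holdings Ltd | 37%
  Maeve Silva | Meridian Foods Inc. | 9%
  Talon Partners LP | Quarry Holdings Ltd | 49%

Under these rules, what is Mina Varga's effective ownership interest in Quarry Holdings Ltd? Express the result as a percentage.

37.9%

Chain via Talon Partners LP (R2): 26% × 49% = 12.74% of Quarry Holdings Ltd.
Chain via Meridian Foods Inc. (R2): 68% × 37% = 25.16% of Quarry Holdings Ltd.
Aggregating (R1): 12.74% + 25.16% = 37.9%.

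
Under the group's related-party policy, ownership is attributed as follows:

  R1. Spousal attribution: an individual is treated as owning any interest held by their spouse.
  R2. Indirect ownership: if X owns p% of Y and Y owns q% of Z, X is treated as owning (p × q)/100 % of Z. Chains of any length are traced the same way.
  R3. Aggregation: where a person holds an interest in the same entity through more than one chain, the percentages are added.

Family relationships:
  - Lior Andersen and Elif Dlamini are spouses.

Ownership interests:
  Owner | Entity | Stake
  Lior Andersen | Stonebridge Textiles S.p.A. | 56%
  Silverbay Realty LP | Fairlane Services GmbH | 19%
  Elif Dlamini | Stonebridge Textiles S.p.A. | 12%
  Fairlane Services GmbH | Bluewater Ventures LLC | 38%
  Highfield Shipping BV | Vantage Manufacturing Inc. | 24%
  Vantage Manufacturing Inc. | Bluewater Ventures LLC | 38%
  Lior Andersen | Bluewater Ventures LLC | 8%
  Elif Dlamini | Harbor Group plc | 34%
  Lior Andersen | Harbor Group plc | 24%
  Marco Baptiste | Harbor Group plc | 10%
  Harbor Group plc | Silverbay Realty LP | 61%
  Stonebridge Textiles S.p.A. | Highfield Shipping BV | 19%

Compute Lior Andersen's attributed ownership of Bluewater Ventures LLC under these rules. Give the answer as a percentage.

By spousal attribution (R1), Lior Andersen is treated as also owning Elif Dlamini's interest in Harbor Group plc, giving 24% + 34% = 58%.
By spousal attribution (R1), Lior Andersen is treated as also owning Elif Dlamini's interest in Stonebridge Textiles S.p.A, giving 56% + 12% = 68%.
Chain via Harbor Group plc → Silverbay Realty LP → Fairlane Services GmbH (R2): 58% × 61% × 19% × 38% = 2.554436% of Bluewater Ventures LLC.
Chain via Stonebridge Textiles S.p.A. → Highfield Shipping BV → Vantage Manufacturing Inc. (R2): 68% × 19% × 24% × 38% = 1.178304% of Bluewater Ventures LLC.
Direct interest in Bluewater Ventures LLC: 8%.
Aggregating (R3): 2.554436% + 1.178304% + 8% = 11.73274%.

11.73274%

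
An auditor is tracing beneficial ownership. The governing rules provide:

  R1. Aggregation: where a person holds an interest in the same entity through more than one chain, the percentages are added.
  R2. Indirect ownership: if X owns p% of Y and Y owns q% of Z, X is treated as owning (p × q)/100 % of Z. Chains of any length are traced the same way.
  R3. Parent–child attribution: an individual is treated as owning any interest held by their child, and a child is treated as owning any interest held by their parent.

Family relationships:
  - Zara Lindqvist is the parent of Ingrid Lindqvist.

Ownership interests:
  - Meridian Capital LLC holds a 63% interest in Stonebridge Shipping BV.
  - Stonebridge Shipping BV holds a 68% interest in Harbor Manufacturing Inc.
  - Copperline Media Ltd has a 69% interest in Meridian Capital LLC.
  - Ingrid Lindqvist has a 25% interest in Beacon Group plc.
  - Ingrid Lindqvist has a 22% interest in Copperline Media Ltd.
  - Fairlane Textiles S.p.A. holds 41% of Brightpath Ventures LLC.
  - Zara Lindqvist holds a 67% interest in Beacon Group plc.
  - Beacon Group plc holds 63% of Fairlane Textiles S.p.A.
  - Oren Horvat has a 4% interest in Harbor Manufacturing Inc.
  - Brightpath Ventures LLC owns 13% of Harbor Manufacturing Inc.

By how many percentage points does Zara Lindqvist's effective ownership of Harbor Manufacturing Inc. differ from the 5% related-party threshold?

4.59238

By parent–child attribution (R3), Zara Lindqvist is treated as also owning Ingrid Lindqvist's interest in Beacon Group plc, giving 67% + 25% = 92%.
By parent–child attribution (R3), Zara Lindqvist is treated as owning Ingrid Lindqvist's 22% interest in Copperline Media Ltd.
Chain via Beacon Group plc → Fairlane Textiles S.p.A. → Brightpath Ventures LLC (R2): 92% × 63% × 41% × 13% = 3.089268% of Harbor Manufacturing Inc.
Chain via Copperline Media Ltd → Meridian Capital LLC → Stonebridge Shipping BV (R2): 22% × 69% × 63% × 68% = 6.503112% of Harbor Manufacturing Inc.
Aggregating (R1): 3.089268% + 6.503112% = 9.59238%.
9.59238% exceeds the 5% threshold by 4.59238 percentage points.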